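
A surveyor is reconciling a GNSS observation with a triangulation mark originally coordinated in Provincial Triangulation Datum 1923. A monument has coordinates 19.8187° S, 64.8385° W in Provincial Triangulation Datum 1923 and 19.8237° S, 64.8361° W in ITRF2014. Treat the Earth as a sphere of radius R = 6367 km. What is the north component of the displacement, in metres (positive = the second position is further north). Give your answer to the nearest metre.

Δφ = -19.8237° − -19.8187° = -0.0050°; Δλ = -64.8361° − -64.8385° = +0.0024°.
1° along a meridian = πR/180 = 111125 m.
ΔN = Δφ × 111125 = -555.6 m; ΔE = Δλ × 111125 × cos(-19.8187°) = +0.0024 × 111125 × 0.940770 = 250.9 m.

ΔN = -556 m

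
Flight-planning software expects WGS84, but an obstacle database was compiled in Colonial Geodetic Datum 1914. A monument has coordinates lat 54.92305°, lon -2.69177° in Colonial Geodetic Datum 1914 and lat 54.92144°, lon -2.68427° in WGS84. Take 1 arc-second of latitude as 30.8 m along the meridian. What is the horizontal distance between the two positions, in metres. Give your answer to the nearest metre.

510 m

Δφ = 54.92144° − 54.92305° = -0.00161°; Δλ = -2.68427° − -2.69177° = +0.00750°.
1° of latitude = 3600 × 30.80 = 110880 m.
ΔN = Δφ × 110880 = -178.5 m; ΔE = Δλ × 110880 × cos(54.92305°) = +0.00750 × 110880 × 0.574676 = 477.9 m.
Distance = √(ΔE² + ΔN²) = √(477.9² + (-178.5)²) = 510.2 m.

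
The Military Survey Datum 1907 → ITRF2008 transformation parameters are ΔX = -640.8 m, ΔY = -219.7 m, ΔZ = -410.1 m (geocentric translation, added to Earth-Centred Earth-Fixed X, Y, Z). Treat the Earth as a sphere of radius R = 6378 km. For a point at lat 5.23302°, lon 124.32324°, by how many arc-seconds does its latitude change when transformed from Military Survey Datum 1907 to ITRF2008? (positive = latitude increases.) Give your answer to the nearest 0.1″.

Δφ = -13.7″

sin φ = 0.091207, cos φ = 0.995832, sin λ = 0.825870, cos λ = -0.563861.
North component: ΔN = −sin φ cos λ·ΔX − sin φ sin λ·ΔY + cos φ·ΔZ = −(0.091207)(-0.563861)(-640.8) − (0.091207)(0.825870)(-219.7) + (0.995832)(-410.1) = -424.80 m.
1° of latitude spans πR/180 = 111317 m, so Δφ = -424.80 / 111317 × 3600 = -13.738″.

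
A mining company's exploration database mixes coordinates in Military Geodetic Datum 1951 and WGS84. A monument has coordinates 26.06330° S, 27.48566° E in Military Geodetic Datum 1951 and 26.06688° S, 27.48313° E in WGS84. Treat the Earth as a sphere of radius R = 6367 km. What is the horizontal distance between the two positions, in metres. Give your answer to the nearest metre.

Δφ = -26.06688° − -26.06330° = -0.00358°; Δλ = 27.48313° − 27.48566° = -0.00253°.
1° along a meridian = πR/180 = 111125 m.
ΔN = Δφ × 111125 = -397.8 m; ΔE = Δλ × 111125 × cos(-26.06330°) = -0.00253 × 111125 × 0.898309 = -252.6 m.
Distance = √(ΔE² + ΔN²) = √((-252.6)² + (-397.8)²) = 471.2 m.

471 m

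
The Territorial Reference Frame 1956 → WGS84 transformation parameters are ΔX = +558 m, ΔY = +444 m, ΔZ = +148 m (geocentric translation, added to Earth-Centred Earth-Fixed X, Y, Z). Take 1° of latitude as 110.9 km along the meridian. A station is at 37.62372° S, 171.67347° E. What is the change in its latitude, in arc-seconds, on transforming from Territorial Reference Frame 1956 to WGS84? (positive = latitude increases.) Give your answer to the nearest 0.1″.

Δφ = -5.9″

sin φ = -0.610473, cos φ = 0.792037, sin λ = 0.144814, cos λ = -0.989459.
North component: ΔN = −sin φ cos λ·ΔX − sin φ sin λ·ΔY + cos φ·ΔZ = −(-0.610473)(-0.989459)(558) − (-0.610473)(0.144814)(444) + (0.792037)(148) = -180.58 m.
1° of latitude spans 110900 m, so Δφ = -180.58 / 110900 × 3600 = -5.862″.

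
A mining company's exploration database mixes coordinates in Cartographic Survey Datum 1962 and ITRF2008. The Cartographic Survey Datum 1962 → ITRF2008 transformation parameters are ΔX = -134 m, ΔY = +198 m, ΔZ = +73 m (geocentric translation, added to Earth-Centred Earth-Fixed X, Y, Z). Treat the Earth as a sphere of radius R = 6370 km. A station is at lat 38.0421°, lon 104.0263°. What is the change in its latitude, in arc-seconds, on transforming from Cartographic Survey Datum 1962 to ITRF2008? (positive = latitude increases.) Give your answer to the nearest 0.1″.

sin φ = 0.616240, cos φ = 0.787558, sin λ = 0.970185, cos λ = -0.242367.
North component: ΔN = −sin φ cos λ·ΔX − sin φ sin λ·ΔY + cos φ·ΔZ = −(0.616240)(-0.242367)(-134) − (0.616240)(0.970185)(198) + (0.787558)(73) = -80.90 m.
1° of latitude spans πR/180 = 111177 m, so Δφ = -80.90 / 111177 × 3600 = -2.620″.

Δφ = -2.6″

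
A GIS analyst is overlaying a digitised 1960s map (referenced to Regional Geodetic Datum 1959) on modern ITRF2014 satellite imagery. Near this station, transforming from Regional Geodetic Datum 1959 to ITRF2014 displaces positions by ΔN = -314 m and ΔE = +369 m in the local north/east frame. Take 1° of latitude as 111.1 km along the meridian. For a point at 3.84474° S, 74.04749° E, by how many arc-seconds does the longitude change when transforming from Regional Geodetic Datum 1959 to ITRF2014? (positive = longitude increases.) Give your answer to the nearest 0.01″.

At latitude -3.84474°, cos φ = 0.997749.
1° of longitude at this latitude = 111.1 × cos φ = 110.85 km, so Δλ = 369.0 / 110850.0 = 0.0033288° = 11.984″.

Δλ = 11.98″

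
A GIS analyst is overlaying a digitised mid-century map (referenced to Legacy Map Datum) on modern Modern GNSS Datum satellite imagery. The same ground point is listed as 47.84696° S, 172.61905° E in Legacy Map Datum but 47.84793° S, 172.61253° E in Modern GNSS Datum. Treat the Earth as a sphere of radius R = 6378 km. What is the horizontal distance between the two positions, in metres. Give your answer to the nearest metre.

499 m

Δφ = -47.84793° − -47.84696° = -0.00097°; Δλ = 172.61253° − 172.61905° = -0.00652°.
1° along a meridian = πR/180 = 111317 m.
ΔN = Δφ × 111317 = -108.0 m; ΔE = Δλ × 111317 × cos(-47.84696°) = -0.00652 × 111317 × 0.671113 = -487.1 m.
Distance = √(ΔE² + ΔN²) = √((-487.1)² + (-108.0)²) = 498.9 m.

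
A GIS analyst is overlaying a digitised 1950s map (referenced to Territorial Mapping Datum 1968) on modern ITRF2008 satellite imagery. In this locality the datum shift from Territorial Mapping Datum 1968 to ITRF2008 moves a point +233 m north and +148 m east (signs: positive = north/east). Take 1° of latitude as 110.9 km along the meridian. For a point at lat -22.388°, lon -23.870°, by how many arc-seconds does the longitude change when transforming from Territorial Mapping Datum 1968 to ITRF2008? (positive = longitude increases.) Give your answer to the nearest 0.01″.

At latitude -22.388°, cos φ = 0.924626.
1° of longitude at this latitude = 110.9 × cos φ = 102.54 km, so Δλ = 148.0 / 102541.0 = 0.0014433° = 5.196″.

Δλ = 5.20″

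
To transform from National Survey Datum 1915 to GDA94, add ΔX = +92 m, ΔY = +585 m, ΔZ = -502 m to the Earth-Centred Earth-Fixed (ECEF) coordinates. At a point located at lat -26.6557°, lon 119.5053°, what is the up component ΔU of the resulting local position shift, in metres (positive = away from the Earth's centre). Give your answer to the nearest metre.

The local up (radial) axis is (cos φ cos λ, cos φ sin λ, sin φ), giving ΔU = -40.495 + 455.020 + 225.211 = 639.74 m.

ΔU = 640 m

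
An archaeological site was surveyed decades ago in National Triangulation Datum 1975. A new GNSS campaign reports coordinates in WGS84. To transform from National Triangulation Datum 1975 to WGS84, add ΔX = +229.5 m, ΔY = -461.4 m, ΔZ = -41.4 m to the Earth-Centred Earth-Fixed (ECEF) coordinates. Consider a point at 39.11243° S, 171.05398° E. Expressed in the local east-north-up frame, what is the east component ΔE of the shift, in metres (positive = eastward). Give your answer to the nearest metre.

The local east axis at (φ, λ) is (−sin λ, cos λ, 0), so ΔE = −sin(171.05398°)·229.5 + cos(171.05398°)·(-461.4) = 420.10 m.

ΔE = 420 m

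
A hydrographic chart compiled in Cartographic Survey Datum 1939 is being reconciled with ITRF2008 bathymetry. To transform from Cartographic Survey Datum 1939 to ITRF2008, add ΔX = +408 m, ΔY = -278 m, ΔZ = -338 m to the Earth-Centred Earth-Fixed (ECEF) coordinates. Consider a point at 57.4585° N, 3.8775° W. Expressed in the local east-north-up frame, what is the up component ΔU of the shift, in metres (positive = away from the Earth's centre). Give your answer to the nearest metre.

The local up (radial) axis is (cos φ cos λ, cos φ sin λ, sin φ), giving ΔU = 218.965 + 10.112 − 284.935 = -55.86 m.

ΔU = -56 m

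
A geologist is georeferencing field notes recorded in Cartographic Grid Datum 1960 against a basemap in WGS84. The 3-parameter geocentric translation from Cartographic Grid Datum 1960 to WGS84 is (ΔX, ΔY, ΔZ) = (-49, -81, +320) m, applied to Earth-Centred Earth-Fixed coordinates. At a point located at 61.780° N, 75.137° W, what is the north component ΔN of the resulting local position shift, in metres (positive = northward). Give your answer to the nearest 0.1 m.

ΔN = 93.4 m

The local north axis is (−sin φ cos λ, −sin φ sin λ, cos φ), giving ΔN = 11.075 − 68.984 + 151.315 = 93.41 m.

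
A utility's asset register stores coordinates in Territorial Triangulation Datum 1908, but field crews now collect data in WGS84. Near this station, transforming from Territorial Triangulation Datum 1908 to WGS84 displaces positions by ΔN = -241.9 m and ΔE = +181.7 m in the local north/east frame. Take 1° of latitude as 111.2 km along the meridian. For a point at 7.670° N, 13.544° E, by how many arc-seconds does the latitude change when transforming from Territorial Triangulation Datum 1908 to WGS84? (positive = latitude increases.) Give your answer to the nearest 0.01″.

1° of latitude = 111.2 km, so Δφ = -241.9 / 111200 = -0.0021754° = -7.831″.

Δφ = -7.83″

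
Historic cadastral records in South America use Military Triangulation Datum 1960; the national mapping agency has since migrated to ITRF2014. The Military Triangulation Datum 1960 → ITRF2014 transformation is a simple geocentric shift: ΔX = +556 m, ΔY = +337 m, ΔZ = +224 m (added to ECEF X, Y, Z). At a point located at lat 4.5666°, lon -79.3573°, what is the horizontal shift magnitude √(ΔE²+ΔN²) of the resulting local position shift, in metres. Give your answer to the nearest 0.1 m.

The local east axis at (φ, λ) is (−sin λ, cos λ, 0), so ΔE = −sin(-79.3573°)·556 + cos(-79.3573°)·337 = 608.67 m.
The local north axis is (−sin φ cos λ, −sin φ sin λ, cos φ), giving ΔN = -8.175 + 26.370 + 223.289 = 241.48 m.
Horizontal magnitude = √(ΔE² + ΔN²) = √(608.67² + 241.48²) = 654.83 m.

654.8 m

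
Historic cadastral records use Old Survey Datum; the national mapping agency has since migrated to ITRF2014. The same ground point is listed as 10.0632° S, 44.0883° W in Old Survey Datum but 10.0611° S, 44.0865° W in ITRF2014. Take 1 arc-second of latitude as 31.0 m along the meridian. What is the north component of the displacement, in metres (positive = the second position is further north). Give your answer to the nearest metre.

ΔN = 234 m

Δφ = -10.0611° − -10.0632° = +0.0021°; Δλ = -44.0865° − -44.0883° = +0.0018°.
1° of latitude = 3600 × 31.00 = 111600 m.
ΔN = Δφ × 111600 = 234.4 m; ΔE = Δλ × 111600 × cos(-10.0632°) = +0.0018 × 111600 × 0.984616 = 197.8 m.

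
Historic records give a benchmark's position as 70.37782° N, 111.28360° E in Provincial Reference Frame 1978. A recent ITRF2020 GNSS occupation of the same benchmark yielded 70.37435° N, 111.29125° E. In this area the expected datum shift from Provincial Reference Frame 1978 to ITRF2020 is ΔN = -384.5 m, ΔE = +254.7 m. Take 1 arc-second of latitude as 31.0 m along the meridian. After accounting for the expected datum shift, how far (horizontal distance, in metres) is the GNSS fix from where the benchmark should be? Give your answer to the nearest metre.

32 m

Observed coordinate differences: Δφ = -0.00347°, Δλ = +0.00765°.
Converting to metres (1° lat = 111600 m, cos φ = 0.335816): observed ΔN = -387.3 m, observed ΔE = 286.7 m.
Subtracting the expected shift leaves a residual of -387.3 − (-384.5) = -2.8 m north and 286.7 − (254.7) = 32.0 m east.
Residual distance = √((-2.8)² + 32.0²) = 32.1 m.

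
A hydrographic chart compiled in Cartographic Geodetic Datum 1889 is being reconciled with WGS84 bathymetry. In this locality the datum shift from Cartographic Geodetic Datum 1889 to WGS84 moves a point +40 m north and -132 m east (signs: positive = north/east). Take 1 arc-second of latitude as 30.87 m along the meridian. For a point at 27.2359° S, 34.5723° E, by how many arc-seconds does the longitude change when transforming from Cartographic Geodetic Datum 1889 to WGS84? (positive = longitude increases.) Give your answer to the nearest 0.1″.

At latitude -27.2359°, cos φ = 0.889130.
1″ of longitude at this latitude = 30.87 × cos φ = 27.4474 m, so Δλ = -132.0 / 27.4474 = -4.809″.

Δλ = -4.8″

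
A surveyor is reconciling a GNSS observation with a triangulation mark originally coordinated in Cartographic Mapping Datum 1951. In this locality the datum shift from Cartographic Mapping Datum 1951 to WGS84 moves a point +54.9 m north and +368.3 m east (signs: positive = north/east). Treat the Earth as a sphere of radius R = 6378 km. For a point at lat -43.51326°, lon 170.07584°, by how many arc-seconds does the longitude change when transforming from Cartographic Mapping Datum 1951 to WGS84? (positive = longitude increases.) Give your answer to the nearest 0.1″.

Δλ = 16.4″

At latitude -43.51326°, cos φ = 0.725215.
One radian of longitude at latitude φ spans R cos φ, so Δλ = ΔE / (R cos φ) = 368.3 / (6378000 × 0.725215) = 7.9625e-05 rad = 16.424″.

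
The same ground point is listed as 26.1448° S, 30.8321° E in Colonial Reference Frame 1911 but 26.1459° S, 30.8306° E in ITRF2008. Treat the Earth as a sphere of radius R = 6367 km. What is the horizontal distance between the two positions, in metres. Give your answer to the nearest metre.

193 m

Δφ = -26.1459° − -26.1448° = -0.0011°; Δλ = 30.8306° − 30.8321° = -0.0015°.
1° along a meridian = πR/180 = 111125 m.
ΔN = Δφ × 111125 = -122.2 m; ΔE = Δλ × 111125 × cos(-26.1448°) = -0.0015 × 111125 × 0.897683 = -149.6 m.
Distance = √(ΔE² + ΔN²) = √((-149.6)² + (-122.2)²) = 193.2 m.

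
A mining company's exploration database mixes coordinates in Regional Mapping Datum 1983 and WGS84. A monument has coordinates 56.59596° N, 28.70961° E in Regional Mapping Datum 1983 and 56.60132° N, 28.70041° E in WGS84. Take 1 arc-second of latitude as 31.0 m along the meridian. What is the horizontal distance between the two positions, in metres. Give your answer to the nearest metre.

Δφ = 56.60132° − 56.59596° = +0.00536°; Δλ = 28.70041° − 28.70961° = -0.00920°.
1° of latitude = 3600 × 31.00 = 111600 m.
ΔN = Δφ × 111600 = 598.2 m; ΔE = Δλ × 111600 × cos(56.59596°) = -0.00920 × 111600 × 0.550540 = -565.3 m.
Distance = √(ΔE² + ΔN²) = √((-565.3)² + 598.2²) = 823.0 m.

823 m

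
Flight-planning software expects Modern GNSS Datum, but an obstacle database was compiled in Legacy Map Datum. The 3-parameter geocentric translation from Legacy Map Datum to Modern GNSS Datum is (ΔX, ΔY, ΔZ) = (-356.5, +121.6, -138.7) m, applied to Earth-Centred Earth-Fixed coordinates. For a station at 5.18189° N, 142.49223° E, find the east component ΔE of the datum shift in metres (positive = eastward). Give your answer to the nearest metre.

The local east axis at (φ, λ) is (−sin λ, cos λ, 0), so ΔE = −sin(142.49223°)·(-356.5) + cos(142.49223°)·121.6 = 120.60 m.

ΔE = 121 m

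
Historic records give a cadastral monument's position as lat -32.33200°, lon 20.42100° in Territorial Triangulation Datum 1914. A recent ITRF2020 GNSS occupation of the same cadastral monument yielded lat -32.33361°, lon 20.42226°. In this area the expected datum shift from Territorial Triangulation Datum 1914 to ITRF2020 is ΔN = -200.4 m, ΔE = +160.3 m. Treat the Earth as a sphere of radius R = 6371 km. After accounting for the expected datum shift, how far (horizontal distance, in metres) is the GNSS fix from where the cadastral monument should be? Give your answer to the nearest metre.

47 m

Observed coordinate differences: Δφ = -0.00161°, Δλ = +0.00126°.
Converting to metres (1° lat = 111195 m, cos φ = 0.844963): observed ΔN = -179.0 m, observed ΔE = 118.4 m.
Subtracting the expected shift leaves a residual of -179.0 − (-200.4) = 21.4 m north and 118.4 − (160.3) = -41.9 m east.
Residual distance = √(21.4² + (-41.9)²) = 47.1 m.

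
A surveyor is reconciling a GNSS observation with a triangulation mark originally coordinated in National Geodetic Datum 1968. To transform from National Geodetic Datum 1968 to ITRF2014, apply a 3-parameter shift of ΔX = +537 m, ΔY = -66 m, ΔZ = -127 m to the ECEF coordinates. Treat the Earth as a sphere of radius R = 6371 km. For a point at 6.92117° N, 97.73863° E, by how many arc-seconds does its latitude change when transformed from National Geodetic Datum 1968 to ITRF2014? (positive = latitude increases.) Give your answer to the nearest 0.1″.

Δφ = -3.5″

sin φ = 0.120504, cos φ = 0.992713, sin λ = 0.990893, cos λ = -0.134654.
North component: ΔN = −sin φ cos λ·ΔX − sin φ sin λ·ΔY + cos φ·ΔZ = −(0.120504)(-0.134654)(537) − (0.120504)(0.990893)(-66) + (0.992713)(-127) = -109.48 m.
1° of latitude spans πR/180 = 111195 m, so Δφ = -109.48 / 111195 × 3600 = -3.544″.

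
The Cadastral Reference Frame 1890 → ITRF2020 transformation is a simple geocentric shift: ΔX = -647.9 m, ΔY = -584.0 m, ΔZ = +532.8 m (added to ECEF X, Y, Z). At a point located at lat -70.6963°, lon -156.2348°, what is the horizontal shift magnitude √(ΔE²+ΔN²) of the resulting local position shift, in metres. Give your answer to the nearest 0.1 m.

996.1 m

At φ = -70.6963°, λ = -156.2348°: sin φ = -0.943780, cos φ = 0.330575, sin λ = -0.402989, cos λ = -0.915205.
ΔE = −sin λ·ΔX + cos λ·ΔY = −(-0.402989)·(-647.9) + (-0.915205)·(-584.0) = 273.38 m.
ΔN = −sin φ cos λ·ΔX − sin φ sin λ·ΔY + cos φ·ΔZ = −(-0.943780)(-0.915205)(-647.9) − (-0.943780)(-0.402989)(-584.0) + (0.330575)(532.8) = 957.87 m.
Horizontal magnitude = √(ΔE² + ΔN²) = √(273.38² + 957.87²) = 996.12 m.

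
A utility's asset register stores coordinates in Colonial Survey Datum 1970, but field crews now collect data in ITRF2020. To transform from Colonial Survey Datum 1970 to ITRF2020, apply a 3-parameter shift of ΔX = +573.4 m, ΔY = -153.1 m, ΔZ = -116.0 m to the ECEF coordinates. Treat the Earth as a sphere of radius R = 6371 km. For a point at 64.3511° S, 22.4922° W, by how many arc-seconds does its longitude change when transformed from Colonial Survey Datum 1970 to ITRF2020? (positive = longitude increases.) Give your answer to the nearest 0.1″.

sin φ = -0.901463, cos φ = 0.432855, sin λ = -0.382558, cos λ = 0.923932.
East component: ΔE = −sin λ·ΔX + cos λ·ΔY = −(-0.382558)(573.4) + (0.923932)(-153.1) = 77.90 m.
1° of latitude spans πR/180 = 111195 m; at latitude φ, 1° of longitude spans that × cos φ = 48131.3 m, so Δλ = 77.90 / 48131.3 × 3600 = 5.827″.

Δλ = 5.8″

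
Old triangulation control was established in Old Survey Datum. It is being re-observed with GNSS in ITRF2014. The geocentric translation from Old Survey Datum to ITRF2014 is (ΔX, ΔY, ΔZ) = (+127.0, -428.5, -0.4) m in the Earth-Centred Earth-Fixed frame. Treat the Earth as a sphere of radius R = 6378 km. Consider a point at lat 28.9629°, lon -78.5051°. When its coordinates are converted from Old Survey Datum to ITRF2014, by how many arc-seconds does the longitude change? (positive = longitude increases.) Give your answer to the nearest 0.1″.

sin φ = 0.484243, cos φ = 0.874933, sin λ = -0.979942, cos λ = 0.199281.
East component: ΔE = −sin λ·ΔX + cos λ·ΔY = −(-0.979942)(127.0) + (0.199281)(-428.5) = 39.06 m.
1° of latitude spans πR/180 = 111317 m; at latitude φ, 1° of longitude spans that × cos φ = 97395.1 m, so Δλ = 39.06 / 97395.1 × 3600 = 1.444″.

Δλ = 1.4″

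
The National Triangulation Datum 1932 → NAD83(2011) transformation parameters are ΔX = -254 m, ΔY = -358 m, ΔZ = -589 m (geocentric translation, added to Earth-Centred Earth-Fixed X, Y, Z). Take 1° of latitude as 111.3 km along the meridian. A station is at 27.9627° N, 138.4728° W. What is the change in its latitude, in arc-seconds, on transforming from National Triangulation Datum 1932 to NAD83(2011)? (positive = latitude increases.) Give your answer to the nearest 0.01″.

Δφ = -23.31″

sin φ = 0.468897, cos φ = 0.883253, sin λ = -0.662976, cos λ = -0.748641.
North component: ΔN = −sin φ cos λ·ΔX − sin φ sin λ·ΔY + cos φ·ΔZ = −(0.468897)(-0.748641)(-254) − (0.468897)(-0.662976)(-358) + (0.883253)(-589) = -720.69 m.
1° of latitude spans 111300 m, so Δφ = -720.69 / 111300 × 3600 = -23.311″.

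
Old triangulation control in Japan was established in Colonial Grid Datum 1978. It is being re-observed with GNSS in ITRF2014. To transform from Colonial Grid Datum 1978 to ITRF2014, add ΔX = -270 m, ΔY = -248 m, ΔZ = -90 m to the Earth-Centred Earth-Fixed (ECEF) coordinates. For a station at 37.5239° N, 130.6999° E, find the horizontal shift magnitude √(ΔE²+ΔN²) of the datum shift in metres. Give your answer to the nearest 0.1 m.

372.0 m

The local east axis at (φ, λ) is (−sin λ, cos λ, 0), so ΔE = −sin(130.6999°)·(-270) + cos(130.6999°)·(-248) = 366.42 m.
The local north axis is (−sin φ cos λ, −sin φ sin λ, cos φ), giving ΔN = -107.241 + 114.520 − 71.379 = -64.10 m.
Horizontal magnitude = √(ΔE² + ΔN²) = √(366.42² + (-64.10)²) = 371.98 m.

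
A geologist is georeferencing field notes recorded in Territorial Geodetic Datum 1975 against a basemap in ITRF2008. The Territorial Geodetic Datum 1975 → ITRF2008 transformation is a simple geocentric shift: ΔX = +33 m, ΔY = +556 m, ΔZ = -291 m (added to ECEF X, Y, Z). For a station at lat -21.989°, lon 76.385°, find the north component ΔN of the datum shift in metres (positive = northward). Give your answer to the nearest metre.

At φ = -21.989°, λ = 76.385°: sin φ = -0.374429, cos φ = 0.927256, sin λ = 0.971899, cos λ = 0.235397.
ΔN = −sin φ cos λ·ΔX − sin φ sin λ·ΔY + cos φ·ΔZ = −(-0.374429)(0.235397)(33) − (-0.374429)(0.971899)(556) + (0.927256)(-291) = -64.59 m.

ΔN = -65 m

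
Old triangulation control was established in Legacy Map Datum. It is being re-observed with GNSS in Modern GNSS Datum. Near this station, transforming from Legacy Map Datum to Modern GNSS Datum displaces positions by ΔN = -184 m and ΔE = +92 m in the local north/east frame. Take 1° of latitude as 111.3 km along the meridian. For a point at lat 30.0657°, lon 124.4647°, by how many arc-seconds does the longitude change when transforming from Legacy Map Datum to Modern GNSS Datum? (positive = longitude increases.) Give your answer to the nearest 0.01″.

Δλ = 3.44″

At latitude 30.0657°, cos φ = 0.865451.
1° of longitude at this latitude = 111.3 × cos φ = 96.32 km, so Δλ = 92.0 / 96324.8 = 0.0009551° = 3.438″.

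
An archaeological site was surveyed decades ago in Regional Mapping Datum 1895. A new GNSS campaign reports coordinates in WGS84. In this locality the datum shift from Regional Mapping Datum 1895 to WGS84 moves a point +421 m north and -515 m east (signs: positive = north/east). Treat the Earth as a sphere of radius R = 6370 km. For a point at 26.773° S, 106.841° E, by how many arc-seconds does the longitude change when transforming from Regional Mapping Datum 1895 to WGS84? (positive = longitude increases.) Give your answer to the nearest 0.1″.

Δλ = -18.7″

At latitude -26.773°, cos φ = 0.892798.
One radian of longitude at latitude φ spans R cos φ, so Δλ = ΔE / (R cos φ) = -515.0 / (6370000 × 0.892798) = -9.0555e-05 rad = -18.678″.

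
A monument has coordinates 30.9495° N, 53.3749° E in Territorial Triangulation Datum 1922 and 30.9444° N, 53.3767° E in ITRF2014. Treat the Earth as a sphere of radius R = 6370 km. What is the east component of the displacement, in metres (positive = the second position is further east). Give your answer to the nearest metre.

ΔE = 172 m

Δφ = 30.9444° − 30.9495° = -0.0051°; Δλ = 53.3767° − 53.3749° = +0.0018°.
1° along a meridian = πR/180 = 111177 m.
ΔN = Δφ × 111177 = -567.0 m; ΔE = Δλ × 111177 × cos(30.9495°) = +0.0018 × 111177 × 0.857621 = 171.6 m.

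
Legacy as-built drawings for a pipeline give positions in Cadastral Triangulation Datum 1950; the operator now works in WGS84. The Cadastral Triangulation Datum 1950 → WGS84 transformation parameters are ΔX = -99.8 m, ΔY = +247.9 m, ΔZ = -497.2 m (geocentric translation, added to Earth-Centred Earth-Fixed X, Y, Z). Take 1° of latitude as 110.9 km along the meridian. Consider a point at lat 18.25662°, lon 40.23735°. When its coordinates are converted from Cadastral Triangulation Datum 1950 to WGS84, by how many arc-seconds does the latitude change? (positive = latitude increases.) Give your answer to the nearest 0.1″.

Δφ = -16.2″

sin φ = 0.313274, cos φ = 0.949663, sin λ = 0.645955, cos λ = 0.763375.
North component: ΔN = −sin φ cos λ·ΔX − sin φ sin λ·ΔY + cos φ·ΔZ = −(0.313274)(0.763375)(-99.8) − (0.313274)(0.645955)(247.9) + (0.949663)(-497.2) = -498.47 m.
1° of latitude spans 110900 m, so Δφ = -498.47 / 110900 × 3600 = -16.181″.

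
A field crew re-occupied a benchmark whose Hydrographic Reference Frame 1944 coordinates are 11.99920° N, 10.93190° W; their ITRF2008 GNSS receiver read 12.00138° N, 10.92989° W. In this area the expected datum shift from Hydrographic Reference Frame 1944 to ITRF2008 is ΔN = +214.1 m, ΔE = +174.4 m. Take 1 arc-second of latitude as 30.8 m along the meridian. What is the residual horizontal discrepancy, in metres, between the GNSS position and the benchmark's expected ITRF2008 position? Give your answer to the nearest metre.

52 m

Observed coordinate differences: Δφ = +0.00218°, Δλ = +0.00201°.
Converting to metres (1° lat = 110880 m, cos φ = 0.978151): observed ΔN = 241.7 m, observed ΔE = 218.0 m.
Subtracting the expected shift leaves a residual of 241.7 − (214.1) = 27.6 m north and 218.0 − (174.4) = 43.6 m east.
Residual distance = √(27.6² + 43.6²) = 51.6 m.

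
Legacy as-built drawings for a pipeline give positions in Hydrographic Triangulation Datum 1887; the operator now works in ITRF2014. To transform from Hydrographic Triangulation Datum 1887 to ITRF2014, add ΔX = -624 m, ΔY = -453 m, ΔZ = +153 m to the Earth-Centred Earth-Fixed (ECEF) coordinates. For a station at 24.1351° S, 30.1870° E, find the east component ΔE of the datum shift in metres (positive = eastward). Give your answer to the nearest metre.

At φ = -24.1351°, λ = 30.1870°: sin φ = -0.408890, cos φ = 0.912584, sin λ = 0.502824, cos λ = 0.864389.
ΔE = −sin λ·ΔX + cos λ·ΔY = −(0.502824)·(-624) + (0.864389)·(-453) = -77.81 m.

ΔE = -78 m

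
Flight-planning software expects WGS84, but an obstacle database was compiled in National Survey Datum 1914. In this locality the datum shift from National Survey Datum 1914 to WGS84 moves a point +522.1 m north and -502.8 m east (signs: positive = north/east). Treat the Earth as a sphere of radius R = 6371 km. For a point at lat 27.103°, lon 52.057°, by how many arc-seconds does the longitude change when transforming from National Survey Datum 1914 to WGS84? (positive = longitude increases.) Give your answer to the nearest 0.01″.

At latitude 27.103°, cos φ = 0.890189.
One radian of longitude at latitude φ spans R cos φ, so Δλ = ΔE / (R cos φ) = -502.8 / (6371000 × 0.890189) = -8.8655e-05 rad = -18.287″.

Δλ = -18.29″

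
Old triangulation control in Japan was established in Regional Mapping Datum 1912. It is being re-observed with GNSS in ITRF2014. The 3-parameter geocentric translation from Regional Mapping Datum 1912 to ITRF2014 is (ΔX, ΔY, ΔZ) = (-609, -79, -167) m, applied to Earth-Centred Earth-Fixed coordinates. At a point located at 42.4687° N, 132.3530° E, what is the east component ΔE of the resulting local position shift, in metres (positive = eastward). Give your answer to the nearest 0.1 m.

ΔE = 503.3 m

The local east axis at (φ, λ) is (−sin λ, cos λ, 0), so ΔE = −sin(132.3530°)·(-609) + cos(132.3530°)·(-79) = 503.28 m.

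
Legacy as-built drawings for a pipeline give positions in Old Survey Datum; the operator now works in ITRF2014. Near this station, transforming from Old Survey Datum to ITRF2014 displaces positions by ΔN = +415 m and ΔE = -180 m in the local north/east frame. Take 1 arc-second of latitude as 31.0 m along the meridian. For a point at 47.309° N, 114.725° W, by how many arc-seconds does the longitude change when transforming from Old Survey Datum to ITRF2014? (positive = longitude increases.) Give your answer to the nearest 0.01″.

At latitude 47.309°, cos φ = 0.678044.
1″ of longitude at this latitude = 31.00 × cos φ = 21.0194 m, so Δλ = -180.0 / 21.0194 = -8.564″.

Δλ = -8.56″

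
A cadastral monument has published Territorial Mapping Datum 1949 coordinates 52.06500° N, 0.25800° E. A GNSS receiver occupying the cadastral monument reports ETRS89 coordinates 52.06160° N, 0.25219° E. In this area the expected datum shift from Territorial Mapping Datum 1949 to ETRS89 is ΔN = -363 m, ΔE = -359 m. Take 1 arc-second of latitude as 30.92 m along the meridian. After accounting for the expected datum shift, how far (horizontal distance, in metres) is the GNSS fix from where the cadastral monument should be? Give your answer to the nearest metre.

Observed coordinate differences: Δφ = -0.00340°, Δλ = -0.00581°.
Converting to metres (1° lat = 111312 m, cos φ = 0.614767): observed ΔN = -378.5 m, observed ΔE = -397.6 m.
Subtracting the expected shift leaves a residual of -378.5 − (-363) = -15.5 m north and -397.6 − (-359) = -38.6 m east.
Residual distance = √((-15.5)² + (-38.6)²) = 41.6 m.

42 m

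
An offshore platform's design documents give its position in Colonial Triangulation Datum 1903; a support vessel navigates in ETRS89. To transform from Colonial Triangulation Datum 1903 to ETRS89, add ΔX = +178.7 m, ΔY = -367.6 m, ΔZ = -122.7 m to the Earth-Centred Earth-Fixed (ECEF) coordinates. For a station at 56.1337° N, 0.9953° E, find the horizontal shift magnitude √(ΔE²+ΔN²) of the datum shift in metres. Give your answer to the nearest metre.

The local east axis at (φ, λ) is (−sin λ, cos λ, 0), so ΔE = −sin(0.9953°)·178.7 + cos(0.9953°)·(-367.6) = -370.65 m.
The local north axis is (−sin φ cos λ, −sin φ sin λ, cos φ), giving ΔN = -148.359 + 5.302 − 68.375 = -211.43 m.
Horizontal magnitude = √(ΔE² + ΔN²) = √((-370.65)² + (-211.43)²) = 426.71 m.

427 m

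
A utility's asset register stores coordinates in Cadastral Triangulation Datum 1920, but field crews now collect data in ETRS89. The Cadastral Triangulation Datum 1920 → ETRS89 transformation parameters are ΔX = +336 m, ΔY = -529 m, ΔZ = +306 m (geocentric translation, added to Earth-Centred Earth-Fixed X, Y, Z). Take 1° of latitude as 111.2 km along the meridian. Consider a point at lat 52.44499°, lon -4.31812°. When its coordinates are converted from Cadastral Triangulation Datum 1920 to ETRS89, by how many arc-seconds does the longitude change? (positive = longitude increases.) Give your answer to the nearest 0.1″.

Δλ = -26.7″

sin φ = 0.792768, cos φ = 0.609523, sin λ = -0.075294, cos λ = 0.997161.
East component: ΔE = −sin λ·ΔX + cos λ·ΔY = −(-0.075294)(336) + (0.997161)(-529) = -502.20 m.
1° of latitude spans 111200 m; at latitude φ, 1° of longitude spans that × cos φ = 67778.9 m, so Δλ = -502.20 / 67778.9 × 3600 = -26.674″.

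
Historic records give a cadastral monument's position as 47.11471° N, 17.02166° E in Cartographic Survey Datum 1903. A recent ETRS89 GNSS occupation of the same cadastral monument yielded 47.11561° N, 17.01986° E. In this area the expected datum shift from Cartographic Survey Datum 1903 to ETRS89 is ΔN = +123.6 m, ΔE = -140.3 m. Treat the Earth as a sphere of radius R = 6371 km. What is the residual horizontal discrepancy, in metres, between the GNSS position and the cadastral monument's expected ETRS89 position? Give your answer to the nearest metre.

24 m

Observed coordinate differences: Δφ = +0.00090°, Δλ = -0.00180°.
Converting to metres (1° lat = 111195 m, cos φ = 0.680533): observed ΔN = 100.1 m, observed ΔE = -136.2 m.
Subtracting the expected shift leaves a residual of 100.1 − (123.6) = -23.5 m north and -136.2 − (-140.3) = 4.1 m east.
Residual distance = √((-23.5)² + 4.1²) = 23.9 m.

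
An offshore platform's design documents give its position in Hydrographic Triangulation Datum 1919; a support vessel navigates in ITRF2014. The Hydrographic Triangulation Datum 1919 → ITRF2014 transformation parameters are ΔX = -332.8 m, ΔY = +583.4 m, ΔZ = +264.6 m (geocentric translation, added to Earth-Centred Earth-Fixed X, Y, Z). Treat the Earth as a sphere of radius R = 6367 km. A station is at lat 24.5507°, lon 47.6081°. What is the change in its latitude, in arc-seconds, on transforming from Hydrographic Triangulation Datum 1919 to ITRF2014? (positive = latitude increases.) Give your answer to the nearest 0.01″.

Δφ = 5.02″

sin φ = 0.415498, cos φ = 0.909594, sin λ = 0.738551, cos λ = 0.674198.
North component: ΔN = −sin φ cos λ·ΔX − sin φ sin λ·ΔY + cos φ·ΔZ = −(0.415498)(0.674198)(-332.8) − (0.415498)(0.738551)(583.4) + (0.909594)(264.6) = 154.88 m.
1° of latitude spans πR/180 = 111125 m, so Δφ = 154.88 / 111125 × 3600 = 5.017″.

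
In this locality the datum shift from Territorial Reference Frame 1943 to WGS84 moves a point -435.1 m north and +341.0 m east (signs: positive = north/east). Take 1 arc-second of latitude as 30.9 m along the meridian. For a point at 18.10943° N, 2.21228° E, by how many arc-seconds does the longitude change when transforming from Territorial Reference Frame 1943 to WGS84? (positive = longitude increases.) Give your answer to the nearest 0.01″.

Δλ = 11.61″

At latitude 18.10943°, cos φ = 0.950465.
1″ of longitude at this latitude = 30.90 × cos φ = 29.3694 m, so Δλ = 341.0 / 29.3694 = 11.611″.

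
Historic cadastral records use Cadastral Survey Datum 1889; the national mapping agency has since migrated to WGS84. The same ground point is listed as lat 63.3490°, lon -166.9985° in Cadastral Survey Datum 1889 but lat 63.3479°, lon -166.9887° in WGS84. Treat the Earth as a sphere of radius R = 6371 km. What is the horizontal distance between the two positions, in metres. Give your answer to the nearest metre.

504 m

Δφ = 63.3479° − 63.3490° = -0.0011°; Δλ = -166.9887° − -166.9985° = +0.0098°.
1° along a meridian = πR/180 = 111195 m.
ΔN = Δφ × 111195 = -122.3 m; ΔE = Δλ × 111195 × cos(63.3490°) = +0.0098 × 111195 × 0.448555 = 488.8 m.
Distance = √(ΔE² + ΔN²) = √(488.8² + (-122.3)²) = 503.9 m.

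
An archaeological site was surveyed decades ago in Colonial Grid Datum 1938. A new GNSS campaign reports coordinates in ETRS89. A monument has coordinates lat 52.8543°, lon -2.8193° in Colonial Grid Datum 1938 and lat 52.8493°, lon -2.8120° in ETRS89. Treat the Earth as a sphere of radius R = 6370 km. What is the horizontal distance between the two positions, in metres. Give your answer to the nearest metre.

Δφ = 52.8493° − 52.8543° = -0.0050°; Δλ = -2.8120° − -2.8193° = +0.0073°.
1° along a meridian = πR/180 = 111177 m.
ΔN = Δφ × 111177 = -555.9 m; ΔE = Δλ × 111177 × cos(52.8543°) = +0.0073 × 111177 × 0.603844 = 490.1 m.
Distance = √(ΔE² + ΔN²) = √(490.1² + (-555.9)²) = 741.1 m.

741 m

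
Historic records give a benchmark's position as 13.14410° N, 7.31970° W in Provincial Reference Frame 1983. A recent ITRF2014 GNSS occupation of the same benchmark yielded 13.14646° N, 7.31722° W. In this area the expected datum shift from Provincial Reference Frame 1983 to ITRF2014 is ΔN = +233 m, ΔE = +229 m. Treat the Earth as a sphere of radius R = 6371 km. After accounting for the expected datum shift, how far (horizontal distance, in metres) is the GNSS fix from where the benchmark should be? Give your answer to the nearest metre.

49 m

Observed coordinate differences: Δφ = +0.00236°, Δλ = +0.00248°.
Converting to metres (1° lat = 111195 m, cos φ = 0.973801): observed ΔN = 262.4 m, observed ΔE = 268.5 m.
Subtracting the expected shift leaves a residual of 262.4 − (233) = 29.4 m north and 268.5 − (229) = 39.5 m east.
Residual distance = √(29.4² + 39.5²) = 49.3 m.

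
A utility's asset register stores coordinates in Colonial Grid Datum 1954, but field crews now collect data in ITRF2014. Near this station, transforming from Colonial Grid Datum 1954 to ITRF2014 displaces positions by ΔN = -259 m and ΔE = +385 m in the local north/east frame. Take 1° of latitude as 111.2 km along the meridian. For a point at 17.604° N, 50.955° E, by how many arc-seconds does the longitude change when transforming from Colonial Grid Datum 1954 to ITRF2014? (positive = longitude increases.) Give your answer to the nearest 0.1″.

Δλ = 13.1″

At latitude 17.604°, cos φ = 0.953170.
1° of longitude at this latitude = 111.2 × cos φ = 105.99 km, so Δλ = 385.0 / 105992.5 = 0.0036323° = 13.076″.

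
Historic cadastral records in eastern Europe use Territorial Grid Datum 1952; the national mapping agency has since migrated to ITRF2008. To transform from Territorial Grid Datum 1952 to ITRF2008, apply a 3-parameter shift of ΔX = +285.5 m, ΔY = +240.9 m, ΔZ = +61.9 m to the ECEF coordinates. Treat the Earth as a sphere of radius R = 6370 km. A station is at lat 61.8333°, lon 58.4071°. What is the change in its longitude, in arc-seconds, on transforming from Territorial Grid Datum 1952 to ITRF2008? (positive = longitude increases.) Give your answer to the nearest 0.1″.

sin φ = 0.881578, cos φ = 0.472038, sin λ = 0.851792, cos λ = 0.523880.
East component: ΔE = −sin λ·ΔX + cos λ·ΔY = −(0.851792)(285.5) + (0.523880)(240.9) = -116.98 m.
1° of latitude spans πR/180 = 111177 m; at latitude φ, 1° of longitude spans that × cos φ = 52480.0 m, so Δλ = -116.98 / 52480.0 × 3600 = -8.025″.

Δλ = -8.0″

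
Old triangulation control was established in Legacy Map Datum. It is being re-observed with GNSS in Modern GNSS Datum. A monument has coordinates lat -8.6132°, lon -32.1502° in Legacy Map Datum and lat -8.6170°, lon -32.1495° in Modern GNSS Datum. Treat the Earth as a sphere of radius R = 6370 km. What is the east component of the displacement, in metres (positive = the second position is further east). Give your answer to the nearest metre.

Δφ = -8.6170° − -8.6132° = -0.0038°; Δλ = -32.1495° − -32.1502° = +0.0007°.
1° along a meridian = πR/180 = 111177 m.
ΔN = Δφ × 111177 = -422.5 m; ΔE = Δλ × 111177 × cos(-8.6132°) = +0.0007 × 111177 × 0.988722 = 76.9 m.

ΔE = 77 m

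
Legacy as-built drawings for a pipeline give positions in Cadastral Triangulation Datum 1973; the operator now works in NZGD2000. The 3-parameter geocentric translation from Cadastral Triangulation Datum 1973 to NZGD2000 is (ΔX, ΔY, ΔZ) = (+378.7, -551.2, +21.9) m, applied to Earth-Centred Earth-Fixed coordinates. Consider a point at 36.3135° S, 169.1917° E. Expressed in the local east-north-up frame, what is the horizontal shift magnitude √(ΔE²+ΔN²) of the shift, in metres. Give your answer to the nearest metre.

The local east axis at (φ, λ) is (−sin λ, cos λ, 0), so ΔE = −sin(169.1917°)·378.7 + cos(169.1917°)·(-551.2) = 470.41 m.
The local north axis is (−sin φ cos λ, −sin φ sin λ, cos φ), giving ΔN = -220.289 − 61.212 + 17.647 = -263.85 m.
Horizontal magnitude = √(ΔE² + ΔN²) = √(470.41² + (-263.85)²) = 539.35 m.

539 m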